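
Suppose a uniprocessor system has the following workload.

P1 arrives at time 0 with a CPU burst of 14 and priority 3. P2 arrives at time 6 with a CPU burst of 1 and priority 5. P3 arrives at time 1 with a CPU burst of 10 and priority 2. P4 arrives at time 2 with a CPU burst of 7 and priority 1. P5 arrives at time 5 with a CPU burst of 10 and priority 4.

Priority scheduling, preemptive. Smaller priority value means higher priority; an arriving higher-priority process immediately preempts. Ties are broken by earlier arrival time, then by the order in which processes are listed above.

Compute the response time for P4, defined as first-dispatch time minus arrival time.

Gantt: | P1 0-1 | P3 1-2 | P4 2-9 | P3 9-18 | P1 18-31 | P5 31-41 | P2 41-42 |
Completion: P1=31  P2=42  P3=18  P4=9  P5=41
Turnaround (C−A): P1=31  P2=36  P3=17  P4=7  P5=36
Response(P4) = first start − arrival = 2 − 2 = 0

0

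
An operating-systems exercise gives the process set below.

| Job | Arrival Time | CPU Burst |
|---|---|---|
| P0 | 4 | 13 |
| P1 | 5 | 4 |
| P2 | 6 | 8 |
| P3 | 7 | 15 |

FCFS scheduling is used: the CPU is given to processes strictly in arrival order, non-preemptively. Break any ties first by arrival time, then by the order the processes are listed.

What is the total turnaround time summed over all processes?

Schedule: | idle 0-4 | P0 4-17 | P1 17-21 | P2 21-29 | P3 29-44 |
Completion: P0=17  P1=21  P2=29  P3=44
Turnaround (C−A): P0=13  P1=16  P2=23  P3=37
Turnaround = completion − arrival: P0=13, P1=16, P2=23, P3=37
Total turnaround = 13 + 16 + 23 + 37 = 89

89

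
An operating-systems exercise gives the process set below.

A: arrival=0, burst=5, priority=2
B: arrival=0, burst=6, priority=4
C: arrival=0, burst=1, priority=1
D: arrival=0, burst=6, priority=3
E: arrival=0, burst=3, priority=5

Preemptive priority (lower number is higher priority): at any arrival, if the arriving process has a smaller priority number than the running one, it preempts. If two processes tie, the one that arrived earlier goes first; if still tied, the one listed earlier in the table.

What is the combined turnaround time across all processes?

58

Timeline: | C 0-1 | A 1-6 | D 6-12 | B 12-18 | E 18-21 |
Completion: A=6  B=18  C=1  D=12  E=21
Turnaround = completion − arrival: A=6, B=18, C=1, D=12, E=21
Total turnaround = 6 + 18 + 1 + 12 + 21 = 58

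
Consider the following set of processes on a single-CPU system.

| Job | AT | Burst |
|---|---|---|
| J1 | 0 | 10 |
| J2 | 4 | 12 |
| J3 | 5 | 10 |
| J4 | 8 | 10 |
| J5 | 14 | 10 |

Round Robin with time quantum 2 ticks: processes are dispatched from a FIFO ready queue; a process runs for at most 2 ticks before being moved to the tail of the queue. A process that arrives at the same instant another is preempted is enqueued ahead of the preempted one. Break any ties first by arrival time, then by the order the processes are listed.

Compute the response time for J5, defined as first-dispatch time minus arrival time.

Gantt: | J1 0-4 | J2 4-6 | J1 6-8 | J3 8-10 | J2 10-12 | J4 12-14 | J1 14-16 | J3 16-18 | J2 18-20 | J5 20-22 | J4 22-24 | J1 24-26 | J3 26-28 | J2 28-30 | J5 30-32 | J4 32-34 | J3 34-36 | J2 36-38 | J5 38-40 | J4 40-42 | J3 42-44 | J2 44-46 | J5 46-48 | J4 48-50 | J5 50-52 |
Completion: J1=26  J2=46  J3=44  J4=50  J5=52
Response(J5) = first start − arrival = 20 − 14 = 6

6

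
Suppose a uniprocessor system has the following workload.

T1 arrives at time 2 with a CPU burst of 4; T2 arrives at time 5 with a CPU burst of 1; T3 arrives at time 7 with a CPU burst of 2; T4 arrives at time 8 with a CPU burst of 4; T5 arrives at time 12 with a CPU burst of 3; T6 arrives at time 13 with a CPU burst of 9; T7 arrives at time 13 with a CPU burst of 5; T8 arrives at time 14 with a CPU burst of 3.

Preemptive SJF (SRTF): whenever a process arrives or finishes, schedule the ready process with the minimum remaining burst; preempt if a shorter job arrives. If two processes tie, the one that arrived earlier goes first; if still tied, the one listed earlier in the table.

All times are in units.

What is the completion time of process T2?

7

Schedule: | idle 0-2 | T1 2-6 | T2 6-7 | T3 7-9 | T4 9-13 | T5 13-16 | T8 16-19 | T7 19-24 | T6 24-33 |
Completion: T1=6  T2=7  T3=9  T4=13  T5=16  T6=33  T7=24  T8=19
Turnaround (C−A): T1=4  T2=2  T3=2  T4=5  T5=4  T6=20  T7=11  T8=5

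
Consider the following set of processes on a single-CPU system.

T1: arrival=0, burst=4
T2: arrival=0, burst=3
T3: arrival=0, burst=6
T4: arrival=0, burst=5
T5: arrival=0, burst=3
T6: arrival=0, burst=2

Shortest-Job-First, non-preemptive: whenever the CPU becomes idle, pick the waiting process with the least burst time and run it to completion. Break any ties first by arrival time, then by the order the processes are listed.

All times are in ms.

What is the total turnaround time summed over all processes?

67

Gantt: | T6 0-2 | T2 2-5 | T5 5-8 | T1 8-12 | T4 12-17 | T3 17-23 |
Completion: T1=12  T2=5  T3=23  T4=17  T5=8  T6=2
Turnaround (C−A): T1=12  T2=5  T3=23  T4=17  T5=8  T6=2
Turnaround = completion − arrival: T1=12, T2=5, T3=23, T4=17, T5=8, T6=2
Total turnaround = 12 + 5 + 23 + 17 + 8 + 2 = 67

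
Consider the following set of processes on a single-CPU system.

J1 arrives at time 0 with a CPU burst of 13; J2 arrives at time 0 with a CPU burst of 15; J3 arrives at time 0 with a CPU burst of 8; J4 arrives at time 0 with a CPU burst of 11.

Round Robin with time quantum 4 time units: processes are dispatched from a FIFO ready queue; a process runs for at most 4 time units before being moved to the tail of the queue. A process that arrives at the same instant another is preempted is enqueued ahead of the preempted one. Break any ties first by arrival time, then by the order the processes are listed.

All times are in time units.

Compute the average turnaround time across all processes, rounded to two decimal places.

40.50

Timeline: | J1 0-4 | J2 4-8 | J3 8-12 | J4 12-16 | J1 16-20 | J2 20-24 | J3 24-28 | J4 28-32 | J1 32-36 | J2 36-40 | J4 40-43 | J1 43-44 | J2 44-47 |
Completion: J1=44  J2=47  J3=28  J4=43
Turnaround (C−A): J1=44  J2=47  J3=28  J4=43
Turnaround times: J1=44, J2=47, J3=28, J4=43
Average turnaround = (44+47+28+43) / 4 = 162/4 = 40.50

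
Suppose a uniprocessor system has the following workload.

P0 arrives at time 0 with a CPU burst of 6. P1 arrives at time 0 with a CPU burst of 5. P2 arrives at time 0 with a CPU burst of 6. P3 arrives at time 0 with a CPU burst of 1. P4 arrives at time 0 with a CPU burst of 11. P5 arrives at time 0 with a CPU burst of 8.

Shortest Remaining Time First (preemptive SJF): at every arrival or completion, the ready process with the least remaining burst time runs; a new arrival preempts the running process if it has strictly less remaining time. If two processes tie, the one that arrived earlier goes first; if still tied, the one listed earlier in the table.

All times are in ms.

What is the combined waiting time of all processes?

63

Gantt: | P3 0-1 | P1 1-6 | P0 6-12 | P2 12-18 | P5 18-26 | P4 26-37 |
Completion: P0=12  P1=6  P2=18  P3=1  P4=37  P5=26
Turnaround (C−A): P0=12  P1=6  P2=18  P3=1  P4=37  P5=26
Waiting = turnaround − burst: P0=6, P1=1, P2=12, P3=0, P4=26, P5=18
Total waiting = 6 + 1 + 12 + 0 + 26 + 18 = 63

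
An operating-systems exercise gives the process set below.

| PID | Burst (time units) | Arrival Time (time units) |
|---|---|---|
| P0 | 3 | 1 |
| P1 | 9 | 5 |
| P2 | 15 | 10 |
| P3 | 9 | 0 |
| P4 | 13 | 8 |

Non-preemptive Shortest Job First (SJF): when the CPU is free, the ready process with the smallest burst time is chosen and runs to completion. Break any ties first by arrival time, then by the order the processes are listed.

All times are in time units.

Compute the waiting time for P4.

13

Schedule: | P3 0-9 | P0 9-12 | P1 12-21 | P4 21-34 | P2 34-49 |
Completion: P0=12  P1=21  P2=49  P3=9  P4=34
Waiting(P4) = turnaround − burst = 26 − 13 = 13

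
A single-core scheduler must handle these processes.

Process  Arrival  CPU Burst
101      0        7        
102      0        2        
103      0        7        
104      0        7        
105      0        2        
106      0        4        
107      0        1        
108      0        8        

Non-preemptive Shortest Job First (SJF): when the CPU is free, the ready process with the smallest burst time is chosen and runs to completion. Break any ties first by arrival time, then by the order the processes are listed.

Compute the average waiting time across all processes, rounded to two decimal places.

10.88

Gantt: | 107 0-1 | 102 1-3 | 105 3-5 | 106 5-9 | 101 9-16 | 103 16-23 | 104 23-30 | 108 30-38 |
Completion: 101=16  102=3  103=23  104=30  105=5  106=9  107=1  108=38
Turnaround (C−A): 101=16  102=3  103=23  104=30  105=5  106=9  107=1  108=38
Waiting times: 101=9, 102=1, 103=16, 104=23, 105=3, 106=5, 107=0, 108=30
Average waiting = (9+1+16+23+3+5+0+30) / 8 = 87/8 = 10.88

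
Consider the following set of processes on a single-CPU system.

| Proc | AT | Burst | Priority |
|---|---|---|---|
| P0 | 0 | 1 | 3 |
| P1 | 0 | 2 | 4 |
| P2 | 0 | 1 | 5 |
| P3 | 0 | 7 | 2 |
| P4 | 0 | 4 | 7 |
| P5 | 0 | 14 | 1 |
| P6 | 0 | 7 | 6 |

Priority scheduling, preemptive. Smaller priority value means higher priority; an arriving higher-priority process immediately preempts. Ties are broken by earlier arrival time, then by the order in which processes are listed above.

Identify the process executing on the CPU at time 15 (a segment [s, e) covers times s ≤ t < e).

P3

Gantt: | P5 0-14 | P3 14-21 | P0 21-22 | P1 22-24 | P2 24-25 | P6 25-32 | P4 32-36 |
Completion: P0=22  P1=24  P2=25  P3=21  P4=36  P5=14  P6=32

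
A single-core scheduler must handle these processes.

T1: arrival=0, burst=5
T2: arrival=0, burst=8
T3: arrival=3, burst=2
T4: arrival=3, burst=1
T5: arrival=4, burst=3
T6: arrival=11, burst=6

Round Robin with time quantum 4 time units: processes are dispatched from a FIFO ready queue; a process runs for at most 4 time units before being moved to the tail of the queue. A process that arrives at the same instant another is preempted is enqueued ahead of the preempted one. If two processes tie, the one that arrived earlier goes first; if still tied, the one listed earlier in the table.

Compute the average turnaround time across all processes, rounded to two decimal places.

Timeline: | T1 0-4 | T2 4-8 | T3 8-10 | T4 10-11 | T5 11-14 | T1 14-15 | T2 15-19 | T6 19-25 |
Completion: T1=15  T2=19  T3=10  T4=11  T5=14  T6=25
Turnaround (C−A): T1=15  T2=19  T3=7  T4=8  T5=10  T6=14
Turnaround times: T1=15, T2=19, T3=7, T4=8, T5=10, T6=14
Average turnaround = (15+19+7+8+10+14) / 6 = 73/6 = 12.17

12.17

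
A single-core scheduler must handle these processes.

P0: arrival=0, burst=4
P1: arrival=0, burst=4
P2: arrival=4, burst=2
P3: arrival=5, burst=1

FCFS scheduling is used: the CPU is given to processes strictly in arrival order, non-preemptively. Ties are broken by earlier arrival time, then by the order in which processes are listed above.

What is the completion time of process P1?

8

Schedule: | P0 0-4 | P1 4-8 | P2 8-10 | P3 10-11 |
Completion: P0=4  P1=8  P2=10  P3=11
Turnaround (C−A): P0=4  P1=8  P2=6  P3=6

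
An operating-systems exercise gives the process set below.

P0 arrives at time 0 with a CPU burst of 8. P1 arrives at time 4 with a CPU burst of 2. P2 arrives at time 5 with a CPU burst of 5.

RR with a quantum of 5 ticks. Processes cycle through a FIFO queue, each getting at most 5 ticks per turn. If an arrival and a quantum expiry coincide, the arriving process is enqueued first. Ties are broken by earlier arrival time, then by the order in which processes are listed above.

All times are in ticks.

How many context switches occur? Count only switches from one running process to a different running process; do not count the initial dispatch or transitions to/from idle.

3

Gantt: | P0 0-5 | P1 5-7 | P2 7-12 | P0 12-15 |
Completion: P0=15  P1=7  P2=12
Turnaround (C−A): P0=15  P1=3  P2=7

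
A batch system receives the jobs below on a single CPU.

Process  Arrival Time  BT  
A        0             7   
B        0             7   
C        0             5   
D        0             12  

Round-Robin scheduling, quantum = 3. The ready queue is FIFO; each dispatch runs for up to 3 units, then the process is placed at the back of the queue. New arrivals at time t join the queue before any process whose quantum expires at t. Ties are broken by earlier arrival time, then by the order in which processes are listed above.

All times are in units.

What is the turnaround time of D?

31

Timeline: | A 0-3 | B 3-6 | C 6-9 | D 9-12 | A 12-15 | B 15-18 | C 18-20 | D 20-23 | A 23-24 | B 24-25 | D 25-31 |
Completion: A=24  B=25  C=20  D=31
Turnaround (C−A): A=24  B=25  C=20  D=31
Turnaround(D) = completion − arrival = 31 − 0 = 31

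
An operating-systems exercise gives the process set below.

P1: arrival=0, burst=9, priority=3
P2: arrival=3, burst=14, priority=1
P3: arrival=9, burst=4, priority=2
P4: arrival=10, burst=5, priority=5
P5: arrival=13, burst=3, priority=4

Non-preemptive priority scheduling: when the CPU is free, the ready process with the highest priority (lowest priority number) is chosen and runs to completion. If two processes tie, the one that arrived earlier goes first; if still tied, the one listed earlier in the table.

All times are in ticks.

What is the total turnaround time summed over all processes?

89

Schedule: | P1 0-9 | P2 9-23 | P3 23-27 | P5 27-30 | P4 30-35 |
Completion: P1=9  P2=23  P3=27  P4=35  P5=30
Turnaround = completion − arrival: P1=9, P2=20, P3=18, P4=25, P5=17
Total turnaround = 9 + 20 + 18 + 25 + 17 = 89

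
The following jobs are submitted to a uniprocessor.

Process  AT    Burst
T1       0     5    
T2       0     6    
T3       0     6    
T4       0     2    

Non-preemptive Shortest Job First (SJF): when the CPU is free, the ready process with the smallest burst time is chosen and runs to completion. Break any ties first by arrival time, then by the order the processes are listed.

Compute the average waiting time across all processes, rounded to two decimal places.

5.50

Gantt: | T4 0-2 | T1 2-7 | T2 7-13 | T3 13-19 |
Completion: T1=7  T2=13  T3=19  T4=2
Waiting times: T1=2, T2=7, T3=13, T4=0
Average waiting = (2+7+13+0) / 4 = 22/4 = 5.50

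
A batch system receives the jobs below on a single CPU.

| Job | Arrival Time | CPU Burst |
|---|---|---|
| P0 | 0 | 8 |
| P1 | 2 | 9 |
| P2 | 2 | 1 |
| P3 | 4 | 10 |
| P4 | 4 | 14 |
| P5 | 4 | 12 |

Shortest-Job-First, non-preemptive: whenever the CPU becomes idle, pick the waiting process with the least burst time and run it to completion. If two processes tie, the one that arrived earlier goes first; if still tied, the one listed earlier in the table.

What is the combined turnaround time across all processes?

141

Timeline: | P0 0-8 | P2 8-9 | P1 9-18 | P3 18-28 | P5 28-40 | P4 40-54 |
Completion: P0=8  P1=18  P2=9  P3=28  P4=54  P5=40
Turnaround (C−A): P0=8  P1=16  P2=7  P3=24  P4=50  P5=36
Turnaround = completion − arrival: P0=8, P1=16, P2=7, P3=24, P4=50, P5=36
Total turnaround = 8 + 16 + 7 + 24 + 50 + 36 = 141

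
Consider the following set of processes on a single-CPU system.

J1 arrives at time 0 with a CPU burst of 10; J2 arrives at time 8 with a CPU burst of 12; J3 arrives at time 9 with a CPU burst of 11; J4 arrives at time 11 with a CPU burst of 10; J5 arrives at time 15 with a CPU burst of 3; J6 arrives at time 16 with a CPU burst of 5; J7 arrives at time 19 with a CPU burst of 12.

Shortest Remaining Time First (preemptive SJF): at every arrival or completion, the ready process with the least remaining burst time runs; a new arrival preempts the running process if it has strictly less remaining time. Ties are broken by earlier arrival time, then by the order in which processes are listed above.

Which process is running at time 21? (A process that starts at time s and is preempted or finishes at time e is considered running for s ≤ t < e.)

Timeline: | J1 0-10 | J3 10-15 | J5 15-18 | J6 18-23 | J3 23-29 | J4 29-39 | J2 39-51 | J7 51-63 |
Completion: J1=10  J2=51  J3=29  J4=39  J5=18  J6=23  J7=63

J6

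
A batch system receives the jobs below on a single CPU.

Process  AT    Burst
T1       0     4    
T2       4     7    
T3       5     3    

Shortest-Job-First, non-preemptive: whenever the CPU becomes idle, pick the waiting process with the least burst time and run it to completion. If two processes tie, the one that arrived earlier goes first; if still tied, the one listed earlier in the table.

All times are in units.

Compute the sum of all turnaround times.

Timeline: | T1 0-4 | T2 4-11 | T3 11-14 |
Completion: T1=4  T2=11  T3=14
Turnaround (C−A): T1=4  T2=7  T3=9
Turnaround = completion − arrival: T1=4, T2=7, T3=9
Total turnaround = 4 + 7 + 9 = 20

20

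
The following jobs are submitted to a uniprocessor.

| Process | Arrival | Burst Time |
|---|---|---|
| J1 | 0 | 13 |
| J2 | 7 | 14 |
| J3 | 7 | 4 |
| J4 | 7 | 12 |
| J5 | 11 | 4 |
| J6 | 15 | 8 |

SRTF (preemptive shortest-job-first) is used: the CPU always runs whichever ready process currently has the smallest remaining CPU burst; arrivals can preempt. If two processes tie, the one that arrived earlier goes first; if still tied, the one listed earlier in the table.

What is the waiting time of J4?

Timeline: | J1 0-7 | J3 7-11 | J5 11-15 | J1 15-21 | J6 21-29 | J4 29-41 | J2 41-55 |
Completion: J1=21  J2=55  J3=11  J4=41  J5=15  J6=29
Turnaround (C−A): J1=21  J2=48  J3=4  J4=34  J5=4  J6=14
Waiting(J4) = turnaround − burst = 34 − 12 = 22

22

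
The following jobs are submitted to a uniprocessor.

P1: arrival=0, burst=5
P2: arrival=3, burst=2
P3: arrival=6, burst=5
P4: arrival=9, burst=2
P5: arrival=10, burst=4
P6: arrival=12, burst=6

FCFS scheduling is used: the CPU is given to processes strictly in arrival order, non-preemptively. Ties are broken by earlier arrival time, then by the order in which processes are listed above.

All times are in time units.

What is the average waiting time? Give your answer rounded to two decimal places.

2.67

Timeline: | P1 0-5 | P2 5-7 | P3 7-12 | P4 12-14 | P5 14-18 | P6 18-24 |
Completion: P1=5  P2=7  P3=12  P4=14  P5=18  P6=24
Turnaround (C−A): P1=5  P2=4  P3=6  P4=5  P5=8  P6=12
Waiting times: P1=0, P2=2, P3=1, P4=3, P5=4, P6=6
Average waiting = (0+2+1+3+4+6) / 6 = 16/6 = 2.67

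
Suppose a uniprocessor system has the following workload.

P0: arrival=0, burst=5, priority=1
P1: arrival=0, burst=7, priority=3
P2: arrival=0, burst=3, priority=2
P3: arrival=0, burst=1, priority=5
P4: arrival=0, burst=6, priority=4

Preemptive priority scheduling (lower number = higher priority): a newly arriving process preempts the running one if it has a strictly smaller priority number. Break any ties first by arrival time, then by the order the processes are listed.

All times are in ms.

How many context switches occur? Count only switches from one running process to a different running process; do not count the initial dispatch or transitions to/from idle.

Schedule: | P0 0-5 | P2 5-8 | P1 8-15 | P4 15-21 | P3 21-22 |
Completion: P0=5  P1=15  P2=8  P3=22  P4=21
Turnaround (C−A): P0=5  P1=15  P2=8  P3=22  P4=21

4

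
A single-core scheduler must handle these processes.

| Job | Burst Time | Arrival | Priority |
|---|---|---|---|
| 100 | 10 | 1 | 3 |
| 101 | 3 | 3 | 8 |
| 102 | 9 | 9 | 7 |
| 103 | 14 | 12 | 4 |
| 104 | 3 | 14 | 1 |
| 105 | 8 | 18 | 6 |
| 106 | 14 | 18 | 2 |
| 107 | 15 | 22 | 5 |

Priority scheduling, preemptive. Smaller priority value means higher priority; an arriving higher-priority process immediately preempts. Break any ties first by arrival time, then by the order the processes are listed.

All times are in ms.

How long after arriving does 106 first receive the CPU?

Timeline: | idle 0-1 | 100 1-11 | 102 11-12 | 103 12-14 | 104 14-17 | 103 17-18 | 106 18-32 | 103 32-43 | 107 43-58 | 105 58-66 | 102 66-74 | 101 74-77 |
Completion: 100=11  101=77  102=74  103=43  104=17  105=66  106=32  107=58
Turnaround (C−A): 100=10  101=74  102=65  103=31  104=3  105=48  106=14  107=36
Response(106) = first start − arrival = 18 − 18 = 0

0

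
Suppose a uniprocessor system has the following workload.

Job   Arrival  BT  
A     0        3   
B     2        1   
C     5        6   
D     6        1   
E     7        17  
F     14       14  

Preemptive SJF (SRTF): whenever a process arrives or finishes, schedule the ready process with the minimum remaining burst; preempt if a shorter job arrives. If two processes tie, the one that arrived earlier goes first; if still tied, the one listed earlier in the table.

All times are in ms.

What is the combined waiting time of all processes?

Schedule: | A 0-3 | B 3-4 | idle 4-5 | C 5-6 | D 6-7 | C 7-12 | E 12-14 | F 14-28 | E 28-43 |
Completion: A=3  B=4  C=12  D=7  E=43  F=28
Turnaround (C−A): A=3  B=2  C=7  D=1  E=36  F=14
Waiting = turnaround − burst: A=0, B=1, C=1, D=0, E=19, F=0
Total waiting = 0 + 1 + 1 + 0 + 19 + 0 = 21

21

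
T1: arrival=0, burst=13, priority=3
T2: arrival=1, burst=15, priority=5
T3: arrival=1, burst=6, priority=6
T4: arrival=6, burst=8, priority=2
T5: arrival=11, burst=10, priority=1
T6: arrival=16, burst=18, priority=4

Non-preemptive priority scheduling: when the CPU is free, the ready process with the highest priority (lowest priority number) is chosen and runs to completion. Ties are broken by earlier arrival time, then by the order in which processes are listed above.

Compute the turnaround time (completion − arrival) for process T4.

Timeline: | T1 0-13 | T5 13-23 | T4 23-31 | T6 31-49 | T2 49-64 | T3 64-70 |
Completion: T1=13  T2=64  T3=70  T4=31  T5=23  T6=49
Turnaround (C−A): T1=13  T2=63  T3=69  T4=25  T5=12  T6=33
Turnaround(T4) = completion − arrival = 31 − 6 = 25

25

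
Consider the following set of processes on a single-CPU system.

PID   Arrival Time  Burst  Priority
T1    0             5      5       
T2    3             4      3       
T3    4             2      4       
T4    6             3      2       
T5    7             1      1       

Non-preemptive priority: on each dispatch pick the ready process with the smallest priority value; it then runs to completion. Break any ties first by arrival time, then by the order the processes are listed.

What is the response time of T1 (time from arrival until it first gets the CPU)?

0

Schedule: | T1 0-5 | T2 5-9 | T5 9-10 | T4 10-13 | T3 13-15 |
Completion: T1=5  T2=9  T3=15  T4=13  T5=10
Turnaround (C−A): T1=5  T2=6  T3=11  T4=7  T5=3
Response(T1) = first start − arrival = 0 − 0 = 0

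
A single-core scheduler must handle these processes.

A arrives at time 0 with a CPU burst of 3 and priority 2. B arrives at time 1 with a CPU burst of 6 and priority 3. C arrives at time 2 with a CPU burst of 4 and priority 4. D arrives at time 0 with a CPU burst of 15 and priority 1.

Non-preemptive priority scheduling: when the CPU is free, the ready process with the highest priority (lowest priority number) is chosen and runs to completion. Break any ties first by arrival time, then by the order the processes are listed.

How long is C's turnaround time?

26

Schedule: | D 0-15 | A 15-18 | B 18-24 | C 24-28 |
Completion: A=18  B=24  C=28  D=15
Turnaround (C−A): A=18  B=23  C=26  D=15
Turnaround(C) = completion − arrival = 28 − 2 = 26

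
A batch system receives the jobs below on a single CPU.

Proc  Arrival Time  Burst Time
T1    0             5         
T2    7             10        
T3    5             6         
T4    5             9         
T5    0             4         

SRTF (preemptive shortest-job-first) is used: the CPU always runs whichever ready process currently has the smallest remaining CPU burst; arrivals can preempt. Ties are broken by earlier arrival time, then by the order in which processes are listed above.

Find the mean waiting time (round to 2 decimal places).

7.00

Timeline: | T5 0-4 | T1 4-9 | T3 9-15 | T4 15-24 | T2 24-34 |
Completion: T1=9  T2=34  T3=15  T4=24  T5=4
Turnaround (C−A): T1=9  T2=27  T3=10  T4=19  T5=4
Waiting times: T1=4, T2=17, T3=4, T4=10, T5=0
Average waiting = (4+17+4+10+0) / 5 = 35/5 = 7.00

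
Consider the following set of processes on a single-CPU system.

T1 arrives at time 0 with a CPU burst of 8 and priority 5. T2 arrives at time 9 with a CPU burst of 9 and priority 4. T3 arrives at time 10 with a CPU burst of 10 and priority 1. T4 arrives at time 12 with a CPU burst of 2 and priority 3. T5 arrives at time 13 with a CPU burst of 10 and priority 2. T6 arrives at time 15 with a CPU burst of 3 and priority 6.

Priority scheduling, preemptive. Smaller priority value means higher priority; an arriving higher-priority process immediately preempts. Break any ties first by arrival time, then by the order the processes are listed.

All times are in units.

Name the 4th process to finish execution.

Timeline: | T1 0-8 | idle 8-9 | T2 9-10 | T3 10-20 | T5 20-30 | T4 30-32 | T2 32-40 | T6 40-43 |
Completion: T1=8  T2=40  T3=20  T4=32  T5=30  T6=43
Turnaround (C−A): T1=8  T2=31  T3=10  T4=20  T5=17  T6=28
Finish order: T1 → T3 → T5 → T4 → T2 → T6

T4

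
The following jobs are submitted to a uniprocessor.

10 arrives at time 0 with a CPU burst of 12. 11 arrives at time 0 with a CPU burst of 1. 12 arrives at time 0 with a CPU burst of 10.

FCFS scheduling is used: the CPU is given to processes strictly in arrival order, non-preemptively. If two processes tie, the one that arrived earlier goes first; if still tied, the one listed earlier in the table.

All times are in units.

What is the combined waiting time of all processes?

Schedule: | 10 0-12 | 11 12-13 | 12 13-23 |
Completion: 10=12  11=13  12=23
Turnaround (C−A): 10=12  11=13  12=23
Waiting = turnaround − burst: 10=0, 11=12, 12=13
Total waiting = 0 + 12 + 13 = 25

25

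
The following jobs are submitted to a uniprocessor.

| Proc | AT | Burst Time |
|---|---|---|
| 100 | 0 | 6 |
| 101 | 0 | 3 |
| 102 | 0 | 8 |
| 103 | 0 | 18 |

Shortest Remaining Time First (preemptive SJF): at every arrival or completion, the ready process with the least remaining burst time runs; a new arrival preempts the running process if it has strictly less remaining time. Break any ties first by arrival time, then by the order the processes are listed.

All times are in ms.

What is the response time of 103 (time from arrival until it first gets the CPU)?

17

Schedule: | 101 0-3 | 100 3-9 | 102 9-17 | 103 17-35 |
Completion: 100=9  101=3  102=17  103=35
Turnaround (C−A): 100=9  101=3  102=17  103=35
Response(103) = first start − arrival = 17 − 0 = 17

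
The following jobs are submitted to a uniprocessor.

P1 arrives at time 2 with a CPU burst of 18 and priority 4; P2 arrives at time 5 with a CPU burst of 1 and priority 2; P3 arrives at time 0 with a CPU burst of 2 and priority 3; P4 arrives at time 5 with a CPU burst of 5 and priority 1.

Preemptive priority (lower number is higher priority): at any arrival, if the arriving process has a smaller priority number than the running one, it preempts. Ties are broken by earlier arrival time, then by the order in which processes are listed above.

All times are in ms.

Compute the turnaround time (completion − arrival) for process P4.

5

Gantt: | P3 0-2 | P1 2-5 | P4 5-10 | P2 10-11 | P1 11-26 |
Completion: P1=26  P2=11  P3=2  P4=10
Turnaround(P4) = completion − arrival = 10 − 5 = 5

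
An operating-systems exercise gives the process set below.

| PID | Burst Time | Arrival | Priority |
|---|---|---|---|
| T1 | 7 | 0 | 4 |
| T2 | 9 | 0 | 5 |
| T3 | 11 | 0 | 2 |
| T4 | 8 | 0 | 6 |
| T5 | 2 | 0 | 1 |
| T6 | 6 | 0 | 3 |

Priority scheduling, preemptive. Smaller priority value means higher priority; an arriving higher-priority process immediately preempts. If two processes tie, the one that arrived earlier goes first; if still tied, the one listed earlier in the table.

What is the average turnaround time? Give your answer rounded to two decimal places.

23.00

Schedule: | T5 0-2 | T3 2-13 | T6 13-19 | T1 19-26 | T2 26-35 | T4 35-43 |
Completion: T1=26  T2=35  T3=13  T4=43  T5=2  T6=19
Turnaround (C−A): T1=26  T2=35  T3=13  T4=43  T5=2  T6=19
Turnaround times: T1=26, T2=35, T3=13, T4=43, T5=2, T6=19
Average turnaround = (26+35+13+43+2+19) / 6 = 138/6 = 23.00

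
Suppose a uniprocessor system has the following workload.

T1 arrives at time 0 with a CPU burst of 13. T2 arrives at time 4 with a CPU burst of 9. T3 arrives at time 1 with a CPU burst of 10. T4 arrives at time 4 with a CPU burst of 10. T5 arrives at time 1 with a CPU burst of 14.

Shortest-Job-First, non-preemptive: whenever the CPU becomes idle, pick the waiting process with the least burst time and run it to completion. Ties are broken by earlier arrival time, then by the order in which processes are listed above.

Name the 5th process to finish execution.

T5

Gantt: | T1 0-13 | T2 13-22 | T3 22-32 | T4 32-42 | T5 42-56 |
Completion: T1=13  T2=22  T3=32  T4=42  T5=56
Finish order: T1 → T2 → T3 → T4 → T5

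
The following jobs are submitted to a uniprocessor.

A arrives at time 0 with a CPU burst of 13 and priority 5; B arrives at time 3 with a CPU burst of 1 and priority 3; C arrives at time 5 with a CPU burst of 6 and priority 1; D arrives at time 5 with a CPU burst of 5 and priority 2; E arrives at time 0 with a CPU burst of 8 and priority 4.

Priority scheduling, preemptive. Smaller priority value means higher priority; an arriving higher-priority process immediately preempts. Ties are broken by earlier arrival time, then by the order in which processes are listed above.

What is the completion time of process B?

Schedule: | E 0-3 | B 3-4 | E 4-5 | C 5-11 | D 11-16 | E 16-20 | A 20-33 |
Completion: A=33  B=4  C=11  D=16  E=20
Turnaround (C−A): A=33  B=1  C=6  D=11  E=20

4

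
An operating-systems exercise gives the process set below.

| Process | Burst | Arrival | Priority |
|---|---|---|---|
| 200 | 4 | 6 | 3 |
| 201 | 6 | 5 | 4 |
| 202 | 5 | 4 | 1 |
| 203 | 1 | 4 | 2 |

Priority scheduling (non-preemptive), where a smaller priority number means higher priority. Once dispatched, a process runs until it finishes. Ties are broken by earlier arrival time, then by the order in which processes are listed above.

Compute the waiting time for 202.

Timeline: | idle 0-4 | 202 4-9 | 203 9-10 | 200 10-14 | 201 14-20 |
Completion: 200=14  201=20  202=9  203=10
Turnaround (C−A): 200=8  201=15  202=5  203=6
Waiting(202) = turnaround − burst = 5 − 5 = 0

0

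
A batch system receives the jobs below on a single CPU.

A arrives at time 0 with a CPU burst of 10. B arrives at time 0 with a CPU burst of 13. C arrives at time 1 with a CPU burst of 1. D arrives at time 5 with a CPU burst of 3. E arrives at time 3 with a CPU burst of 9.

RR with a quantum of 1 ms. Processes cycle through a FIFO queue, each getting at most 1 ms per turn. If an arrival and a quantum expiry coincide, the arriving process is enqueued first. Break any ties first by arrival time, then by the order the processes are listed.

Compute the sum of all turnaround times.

110

Timeline: | A 0-1 | B 1-2 | C 2-3 | A 3-4 | B 4-5 | E 5-6 | A 6-7 | D 7-8 | B 8-9 | E 9-10 | A 10-11 | D 11-12 | B 12-13 | E 13-14 | A 14-15 | D 15-16 | B 16-17 | E 17-18 | A 18-19 | B 19-20 | E 20-21 | A 21-22 | B 22-23 | E 23-24 | A 24-25 | B 25-26 | E 26-27 | A 27-28 | B 28-29 | E 29-30 | A 30-31 | B 31-32 | E 32-33 | B 33-36 |
Completion: A=31  B=36  C=3  D=16  E=33
Turnaround = completion − arrival: A=31, B=36, C=2, D=11, E=30
Total turnaround = 31 + 36 + 2 + 11 + 30 = 110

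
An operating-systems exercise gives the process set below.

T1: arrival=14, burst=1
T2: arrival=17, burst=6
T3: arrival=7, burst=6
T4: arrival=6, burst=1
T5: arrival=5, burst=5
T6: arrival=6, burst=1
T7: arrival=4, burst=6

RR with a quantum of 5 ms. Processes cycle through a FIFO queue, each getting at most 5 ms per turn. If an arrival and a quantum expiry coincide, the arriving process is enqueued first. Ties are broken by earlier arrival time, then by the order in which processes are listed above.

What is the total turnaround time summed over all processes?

90

Timeline: | idle 0-4 | T7 4-9 | T5 9-14 | T4 14-15 | T6 15-16 | T3 16-21 | T7 21-22 | T1 22-23 | T2 23-28 | T3 28-29 | T2 29-30 |
Completion: T1=23  T2=30  T3=29  T4=15  T5=14  T6=16  T7=22
Turnaround (C−A): T1=9  T2=13  T3=22  T4=9  T5=9  T6=10  T7=18
Turnaround = completion − arrival: T1=9, T2=13, T3=22, T4=9, T5=9, T6=10, T7=18
Total turnaround = 9 + 13 + 22 + 9 + 9 + 10 + 18 = 90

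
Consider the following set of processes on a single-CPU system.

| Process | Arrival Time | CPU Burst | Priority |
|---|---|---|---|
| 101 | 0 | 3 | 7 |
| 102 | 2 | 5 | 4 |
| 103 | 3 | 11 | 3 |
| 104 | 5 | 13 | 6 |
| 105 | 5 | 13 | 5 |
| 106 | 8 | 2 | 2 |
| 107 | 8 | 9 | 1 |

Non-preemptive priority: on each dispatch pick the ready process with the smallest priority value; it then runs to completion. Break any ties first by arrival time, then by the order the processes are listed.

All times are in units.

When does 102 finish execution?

30

Timeline: | 101 0-3 | 103 3-14 | 107 14-23 | 106 23-25 | 102 25-30 | 105 30-43 | 104 43-56 |
Completion: 101=3  102=30  103=14  104=56  105=43  106=25  107=23
Turnaround (C−A): 101=3  102=28  103=11  104=51  105=38  106=17  107=15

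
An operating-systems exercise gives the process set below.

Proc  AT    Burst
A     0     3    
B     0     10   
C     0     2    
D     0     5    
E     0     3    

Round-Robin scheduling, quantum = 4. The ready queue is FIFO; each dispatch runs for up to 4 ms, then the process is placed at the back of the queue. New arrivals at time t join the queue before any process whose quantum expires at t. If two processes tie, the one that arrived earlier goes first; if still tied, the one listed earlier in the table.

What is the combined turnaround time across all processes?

72

Timeline: | A 0-3 | B 3-7 | C 7-9 | D 9-13 | E 13-16 | B 16-20 | D 20-21 | B 21-23 |
Completion: A=3  B=23  C=9  D=21  E=16
Turnaround (C−A): A=3  B=23  C=9  D=21  E=16
Turnaround = completion − arrival: A=3, B=23, C=9, D=21, E=16
Total turnaround = 3 + 23 + 9 + 21 + 16 = 72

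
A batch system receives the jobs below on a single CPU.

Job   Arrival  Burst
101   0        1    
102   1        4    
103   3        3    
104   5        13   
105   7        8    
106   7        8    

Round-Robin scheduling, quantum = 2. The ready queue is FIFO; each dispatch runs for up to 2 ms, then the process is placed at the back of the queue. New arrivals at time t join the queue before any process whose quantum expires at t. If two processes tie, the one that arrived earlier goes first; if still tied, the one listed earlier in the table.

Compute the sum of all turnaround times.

Schedule: | 101 0-1 | 102 1-3 | 103 3-5 | 102 5-7 | 104 7-9 | 103 9-10 | 105 10-12 | 106 12-14 | 104 14-16 | 105 16-18 | 106 18-20 | 104 20-22 | 105 22-24 | 106 24-26 | 104 26-28 | 105 28-30 | 106 30-32 | 104 32-37 |
Completion: 101=1  102=7  103=10  104=37  105=30  106=32
Turnaround (C−A): 101=1  102=6  103=7  104=32  105=23  106=25
Turnaround = completion − arrival: 101=1, 102=6, 103=7, 104=32, 105=23, 106=25
Total turnaround = 1 + 6 + 7 + 32 + 23 + 25 = 94

94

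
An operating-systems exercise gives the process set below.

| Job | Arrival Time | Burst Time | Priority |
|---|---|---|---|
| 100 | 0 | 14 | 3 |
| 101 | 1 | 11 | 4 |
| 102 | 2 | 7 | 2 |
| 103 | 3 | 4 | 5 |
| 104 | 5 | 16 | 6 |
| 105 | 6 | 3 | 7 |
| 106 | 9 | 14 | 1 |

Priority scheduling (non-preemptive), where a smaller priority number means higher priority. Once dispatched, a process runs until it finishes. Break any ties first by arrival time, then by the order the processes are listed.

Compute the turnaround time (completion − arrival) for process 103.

47

Timeline: | 100 0-14 | 106 14-28 | 102 28-35 | 101 35-46 | 103 46-50 | 104 50-66 | 105 66-69 |
Completion: 100=14  101=46  102=35  103=50  104=66  105=69  106=28
Turnaround (C−A): 100=14  101=45  102=33  103=47  104=61  105=63  106=19
Turnaround(103) = completion − arrival = 50 − 3 = 47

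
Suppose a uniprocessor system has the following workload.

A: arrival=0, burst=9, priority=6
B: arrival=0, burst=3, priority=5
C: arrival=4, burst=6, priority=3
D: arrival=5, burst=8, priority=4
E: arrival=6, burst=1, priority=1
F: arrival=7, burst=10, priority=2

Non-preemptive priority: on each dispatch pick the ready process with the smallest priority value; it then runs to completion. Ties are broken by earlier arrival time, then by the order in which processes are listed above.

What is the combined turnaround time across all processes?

Gantt: | B 0-3 | A 3-12 | E 12-13 | F 13-23 | C 23-29 | D 29-37 |
Completion: A=12  B=3  C=29  D=37  E=13  F=23
Turnaround (C−A): A=12  B=3  C=25  D=32  E=7  F=16
Turnaround = completion − arrival: A=12, B=3, C=25, D=32, E=7, F=16
Total turnaround = 12 + 3 + 25 + 32 + 7 + 16 = 95

95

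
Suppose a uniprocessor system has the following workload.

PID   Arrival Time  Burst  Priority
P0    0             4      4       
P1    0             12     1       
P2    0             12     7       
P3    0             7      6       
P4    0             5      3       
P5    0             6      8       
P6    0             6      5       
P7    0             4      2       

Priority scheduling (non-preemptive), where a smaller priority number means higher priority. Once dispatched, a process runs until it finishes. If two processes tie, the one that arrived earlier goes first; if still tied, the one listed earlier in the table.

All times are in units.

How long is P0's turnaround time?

25

Timeline: | P1 0-12 | P7 12-16 | P4 16-21 | P0 21-25 | P6 25-31 | P3 31-38 | P2 38-50 | P5 50-56 |
Completion: P0=25  P1=12  P2=50  P3=38  P4=21  P5=56  P6=31  P7=16
Turnaround (C−A): P0=25  P1=12  P2=50  P3=38  P4=21  P5=56  P6=31  P7=16
Turnaround(P0) = completion − arrival = 25 − 0 = 25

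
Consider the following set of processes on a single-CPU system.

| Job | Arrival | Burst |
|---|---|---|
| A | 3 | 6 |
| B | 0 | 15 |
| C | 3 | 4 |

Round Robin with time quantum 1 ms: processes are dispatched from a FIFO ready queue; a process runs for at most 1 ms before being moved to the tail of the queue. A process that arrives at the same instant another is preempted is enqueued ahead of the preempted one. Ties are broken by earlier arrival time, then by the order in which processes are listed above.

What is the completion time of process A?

18

Gantt: | B 0-3 | A 3-4 | C 4-5 | B 5-6 | A 6-7 | C 7-8 | B 8-9 | A 9-10 | C 10-11 | B 11-12 | A 12-13 | C 13-14 | B 14-15 | A 15-16 | B 16-17 | A 17-18 | B 18-25 |
Completion: A=18  B=25  C=14
Turnaround (C−A): A=15  B=25  C=11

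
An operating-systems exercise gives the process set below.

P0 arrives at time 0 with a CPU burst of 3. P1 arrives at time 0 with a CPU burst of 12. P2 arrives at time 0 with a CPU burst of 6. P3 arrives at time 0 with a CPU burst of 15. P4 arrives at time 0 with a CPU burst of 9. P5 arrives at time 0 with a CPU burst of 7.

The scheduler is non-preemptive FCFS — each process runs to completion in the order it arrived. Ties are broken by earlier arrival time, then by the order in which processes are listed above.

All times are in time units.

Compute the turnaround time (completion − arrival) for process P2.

21

Schedule: | P0 0-3 | P1 3-15 | P2 15-21 | P3 21-36 | P4 36-45 | P5 45-52 |
Completion: P0=3  P1=15  P2=21  P3=36  P4=45  P5=52
Turnaround (C−A): P0=3  P1=15  P2=21  P3=36  P4=45  P5=52
Turnaround(P2) = completion − arrival = 21 − 0 = 21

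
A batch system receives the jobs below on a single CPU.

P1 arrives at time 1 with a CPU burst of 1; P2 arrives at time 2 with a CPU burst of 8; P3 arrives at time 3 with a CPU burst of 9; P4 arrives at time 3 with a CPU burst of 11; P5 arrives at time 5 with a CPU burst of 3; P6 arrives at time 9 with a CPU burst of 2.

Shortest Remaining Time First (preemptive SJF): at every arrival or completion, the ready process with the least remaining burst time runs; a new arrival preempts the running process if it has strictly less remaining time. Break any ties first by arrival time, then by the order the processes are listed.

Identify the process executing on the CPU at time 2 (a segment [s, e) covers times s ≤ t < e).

P2

Schedule: | idle 0-1 | P1 1-2 | P2 2-5 | P5 5-8 | P2 8-9 | P6 9-11 | P2 11-15 | P3 15-24 | P4 24-35 |
Completion: P1=2  P2=15  P3=24  P4=35  P5=8  P6=11
Turnaround (C−A): P1=1  P2=13  P3=21  P4=32  P5=3  P6=2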